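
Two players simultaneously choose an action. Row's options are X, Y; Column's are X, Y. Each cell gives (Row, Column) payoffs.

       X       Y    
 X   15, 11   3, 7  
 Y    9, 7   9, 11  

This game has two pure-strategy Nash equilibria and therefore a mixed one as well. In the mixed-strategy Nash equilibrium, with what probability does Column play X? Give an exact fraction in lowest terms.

Column's mix q on X must make Row indifferent between X and Y.
Row's payoff from X: 15q + 3(1−q). From Y: 9q + 9(1−q).
Set equal: 6q = 6(1−q) → q = 6/12 = 1/2.

1/2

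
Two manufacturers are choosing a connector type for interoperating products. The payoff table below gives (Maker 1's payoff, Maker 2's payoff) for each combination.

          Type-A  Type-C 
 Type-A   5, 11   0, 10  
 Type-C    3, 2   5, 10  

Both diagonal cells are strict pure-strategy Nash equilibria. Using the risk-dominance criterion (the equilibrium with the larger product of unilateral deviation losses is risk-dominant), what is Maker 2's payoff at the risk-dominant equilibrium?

10

At both Type-A: Maker 1 loses 5 − 3 = 2 by deviating; Maker 2 loses 11 − 10 = 1. Product = 2·1 = 2.
At both Type-C: Maker 1 loses 5 − 0 = 5 by deviating; Maker 2 loses 10 − 2 = 8. Product = 5·8 = 40.
40 > 2, so both Type-C is risk-dominant. Maker 2's payoff there is 10.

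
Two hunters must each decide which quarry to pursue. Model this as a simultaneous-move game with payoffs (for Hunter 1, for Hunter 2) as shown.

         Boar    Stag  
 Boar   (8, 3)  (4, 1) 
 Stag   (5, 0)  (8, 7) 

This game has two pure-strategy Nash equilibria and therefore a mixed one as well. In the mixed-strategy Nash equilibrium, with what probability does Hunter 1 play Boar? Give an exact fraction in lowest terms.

7/9

Hunter 1's mix p on Boar must make Hunter 2 indifferent between Boar and Stag.
Hunter 2's payoff from Boar: 3p + 0(1−p). From Stag: 1p + 7(1−p).
Set equal: 2p = 7(1−p) → p = 7/9.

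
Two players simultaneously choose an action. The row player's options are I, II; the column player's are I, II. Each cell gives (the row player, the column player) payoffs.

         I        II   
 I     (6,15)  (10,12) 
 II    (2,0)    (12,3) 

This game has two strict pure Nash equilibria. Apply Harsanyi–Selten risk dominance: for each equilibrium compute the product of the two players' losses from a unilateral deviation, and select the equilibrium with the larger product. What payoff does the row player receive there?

6

At both I: the row player loses 6 − 2 = 4 by deviating; the column player loses 15 − 12 = 3. Product = 4·3 = 12.
At both II: the row player loses 12 − 10 = 2 by deviating; the column player loses 3 − 0 = 3. Product = 2·3 = 6.
12 > 6, so both I is risk-dominant. The row player's payoff there is 6.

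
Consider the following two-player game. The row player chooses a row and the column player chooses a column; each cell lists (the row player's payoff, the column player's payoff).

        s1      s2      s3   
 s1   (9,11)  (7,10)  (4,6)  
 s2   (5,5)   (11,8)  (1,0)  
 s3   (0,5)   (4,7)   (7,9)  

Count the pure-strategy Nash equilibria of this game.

Both s1: the row player gets 9 (best alternative 5); the column player gets 11 (best alternative 10). Neither deviates — NE.
Both s2: the row player gets 11 (best alternative 7); the column player gets 8 (best alternative 5). Neither deviates — NE.
Both s3: the row player gets 7 (best alternative 4); the column player gets 9 (best alternative 7). Neither deviates — NE.
(s3, s2) is not a NE: the row player would switch to s2 (11 > 4).
No other cell survives both best-response checks, so there are 3 pure NE.

3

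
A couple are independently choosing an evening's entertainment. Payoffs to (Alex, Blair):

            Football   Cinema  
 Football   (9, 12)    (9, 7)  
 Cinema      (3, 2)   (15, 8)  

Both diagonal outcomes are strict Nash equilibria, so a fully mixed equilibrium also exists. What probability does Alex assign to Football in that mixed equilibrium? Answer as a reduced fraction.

Alex's mix p on Football must make Blair indifferent between Football and Cinema.
Blair's payoff from Football: 12p + 2(1−p). From Cinema: 7p + 8(1−p).
Set equal: 5p = 6(1−p) → p = 6/11.

6/11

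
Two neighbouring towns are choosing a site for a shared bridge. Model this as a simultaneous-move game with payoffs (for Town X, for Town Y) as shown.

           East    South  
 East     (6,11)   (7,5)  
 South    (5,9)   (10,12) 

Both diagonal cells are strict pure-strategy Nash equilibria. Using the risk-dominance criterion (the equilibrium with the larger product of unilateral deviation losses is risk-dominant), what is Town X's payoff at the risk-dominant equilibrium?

At both East: Town X loses 6 − 5 = 1 by deviating; Town Y loses 11 − 5 = 6. Product = 1·6 = 6.
At both South: Town X loses 10 − 7 = 3 by deviating; Town Y loses 12 − 9 = 3. Product = 3·3 = 9.
9 > 6, so both South is risk-dominant. Town X's payoff there is 10.

10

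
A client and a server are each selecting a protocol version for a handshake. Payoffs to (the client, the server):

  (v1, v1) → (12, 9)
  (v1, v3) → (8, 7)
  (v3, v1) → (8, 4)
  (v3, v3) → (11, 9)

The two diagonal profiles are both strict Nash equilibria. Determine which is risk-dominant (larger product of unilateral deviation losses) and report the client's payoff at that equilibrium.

11

At both v1: the client loses 12 − 8 = 4 by deviating; the server loses 9 − 7 = 2. Product = 4·2 = 8.
At both v3: the client loses 11 − 8 = 3 by deviating; the server loses 9 − 4 = 5. Product = 3·5 = 15.
15 > 8, so both v3 is risk-dominant. The client's payoff there is 11.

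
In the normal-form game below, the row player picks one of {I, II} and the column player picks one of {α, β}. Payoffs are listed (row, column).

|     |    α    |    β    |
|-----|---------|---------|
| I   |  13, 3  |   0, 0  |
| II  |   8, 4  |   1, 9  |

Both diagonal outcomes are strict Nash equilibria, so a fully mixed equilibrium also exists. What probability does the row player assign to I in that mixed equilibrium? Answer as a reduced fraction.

5/8

The row player's mix p on I must make the column player indifferent between α and β.
The column player's payoff from α: 3p + 4(1−p). From β: 0p + 9(1−p).
Set equal: 3p = 5(1−p) → p = 5/8.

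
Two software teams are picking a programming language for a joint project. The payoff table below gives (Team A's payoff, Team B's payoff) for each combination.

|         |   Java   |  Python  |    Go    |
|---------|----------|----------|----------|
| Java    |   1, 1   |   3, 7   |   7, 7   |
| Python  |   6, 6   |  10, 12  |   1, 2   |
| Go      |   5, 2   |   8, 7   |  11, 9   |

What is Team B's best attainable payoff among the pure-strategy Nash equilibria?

Both Python is a pure NE (Team A: 10 ≥ 8; Team B: 12 ≥ 6). Team B gets 12.
Both Go is a pure NE (Team A: 11 ≥ 7; Team B: 9 ≥ 7). Team B gets 9.
Every other cell has a profitable deviation for at least one player. Highest of {12, 9} is 12.

12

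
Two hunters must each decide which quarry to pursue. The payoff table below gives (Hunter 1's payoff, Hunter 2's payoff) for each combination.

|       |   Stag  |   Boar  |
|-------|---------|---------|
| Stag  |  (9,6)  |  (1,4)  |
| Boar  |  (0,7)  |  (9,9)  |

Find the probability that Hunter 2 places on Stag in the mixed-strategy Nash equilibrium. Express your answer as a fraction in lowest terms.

8/17

Hunter 2's mix q on Stag must make Hunter 1 indifferent between Stag and Boar.
Hunter 1's payoff from Stag: 9q + 1(1−q). From Boar: 0q + 9(1−q).
Set equal: 9q = 8(1−q) → q = 8/17.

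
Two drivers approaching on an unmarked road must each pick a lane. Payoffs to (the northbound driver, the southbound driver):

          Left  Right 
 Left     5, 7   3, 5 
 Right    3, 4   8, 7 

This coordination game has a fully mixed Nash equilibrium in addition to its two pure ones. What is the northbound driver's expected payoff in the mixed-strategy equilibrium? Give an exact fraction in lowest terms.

The southbound driver mixes with probability q on Left, chosen so the northbound driver is indifferent: 5q + 3(1−q) = 3q + 8(1−q) gives q = 5/7.
The northbound driver's expected payoff (from either row, since indifferent) is 5·5/7 + 3·2/7 = 31/7.

31/7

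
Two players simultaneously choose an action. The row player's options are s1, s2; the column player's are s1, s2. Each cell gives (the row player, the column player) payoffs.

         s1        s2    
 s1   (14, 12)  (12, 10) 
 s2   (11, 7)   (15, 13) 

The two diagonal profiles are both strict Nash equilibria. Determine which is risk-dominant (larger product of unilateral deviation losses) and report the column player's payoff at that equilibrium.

At both s1: the row player loses 14 − 11 = 3 by deviating; the column player loses 12 − 10 = 2. Product = 3·2 = 6.
At both s2: the row player loses 15 − 12 = 3 by deviating; the column player loses 13 − 7 = 6. Product = 3·6 = 18.
18 > 6, so both s2 is risk-dominant. The column player's payoff there is 13.

13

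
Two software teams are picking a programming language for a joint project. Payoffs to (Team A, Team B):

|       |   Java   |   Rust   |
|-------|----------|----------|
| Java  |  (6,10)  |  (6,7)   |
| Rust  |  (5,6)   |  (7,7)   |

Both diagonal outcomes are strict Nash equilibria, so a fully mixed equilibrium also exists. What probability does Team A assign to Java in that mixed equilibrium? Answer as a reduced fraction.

1/4

Team A's mix p on Java must make Team B indifferent between Java and Rust.
Team B's payoff from Java: 10p + 6(1−p). From Rust: 7p + 7(1−p).
Set equal: 3p = 1(1−p) → p = 1/4.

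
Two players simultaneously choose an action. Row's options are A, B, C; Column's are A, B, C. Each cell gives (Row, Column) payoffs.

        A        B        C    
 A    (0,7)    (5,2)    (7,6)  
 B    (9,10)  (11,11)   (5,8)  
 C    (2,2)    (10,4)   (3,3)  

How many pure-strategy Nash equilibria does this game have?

Both B: Row gets 11 (best alternative 10); Column gets 11 (best alternative 10). Neither deviates — NE.
Both A is not a NE: Row would switch to B (9 > 0).
No other cell survives both best-response checks, so there is 1 pure NE.

1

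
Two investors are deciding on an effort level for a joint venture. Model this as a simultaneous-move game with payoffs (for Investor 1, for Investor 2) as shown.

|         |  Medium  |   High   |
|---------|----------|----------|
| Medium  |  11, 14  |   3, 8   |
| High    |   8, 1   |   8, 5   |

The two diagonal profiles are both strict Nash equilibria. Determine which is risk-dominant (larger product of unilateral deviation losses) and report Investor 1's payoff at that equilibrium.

8

At both Medium: Investor 1 loses 11 − 8 = 3 by deviating; Investor 2 loses 14 − 8 = 6. Product = 3·6 = 18.
At both High: Investor 1 loses 8 − 3 = 5 by deviating; Investor 2 loses 5 − 1 = 4. Product = 5·4 = 20.
20 > 18, so both High is risk-dominant. Investor 1's payoff there is 8.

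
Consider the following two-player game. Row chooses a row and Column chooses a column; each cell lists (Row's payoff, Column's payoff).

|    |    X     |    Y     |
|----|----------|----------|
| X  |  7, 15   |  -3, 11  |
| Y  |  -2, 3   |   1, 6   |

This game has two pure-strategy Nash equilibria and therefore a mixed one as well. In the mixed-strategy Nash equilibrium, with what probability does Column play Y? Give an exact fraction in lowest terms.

9/13

Column's mix q on X must make Row indifferent between X and Y.
Row's payoff from X: 7q + (-3)(1−q). From Y: (-2)q + 1(1−q).
Set equal: 9q = 4(1−q) → q = 4/13.
Probability on Y is 1 − 4/13 = 9/13.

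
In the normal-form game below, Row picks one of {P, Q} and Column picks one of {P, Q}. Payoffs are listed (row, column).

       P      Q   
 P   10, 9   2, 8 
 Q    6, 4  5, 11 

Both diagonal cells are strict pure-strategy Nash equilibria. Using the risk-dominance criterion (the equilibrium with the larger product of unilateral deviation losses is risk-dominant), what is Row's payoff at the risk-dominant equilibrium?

At both P: Row loses 10 − 6 = 4 by deviating; Column loses 9 − 8 = 1. Product = 4·1 = 4.
At both Q: Row loses 5 − 2 = 3 by deviating; Column loses 11 − 4 = 7. Product = 3·7 = 21.
21 > 4, so both Q is risk-dominant. Row's payoff there is 5.

5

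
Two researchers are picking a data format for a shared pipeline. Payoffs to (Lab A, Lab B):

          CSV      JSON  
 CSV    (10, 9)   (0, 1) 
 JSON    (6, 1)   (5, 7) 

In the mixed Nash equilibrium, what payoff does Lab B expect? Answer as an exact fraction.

31/7

Lab A mixes with probability p on CSV, chosen so Lab B is indifferent: 9p + 1(1−p) = 1p + 7(1−p) gives p = 3/7.
Lab B's expected payoff is 9·3/7 + 1·4/7 = 31/7.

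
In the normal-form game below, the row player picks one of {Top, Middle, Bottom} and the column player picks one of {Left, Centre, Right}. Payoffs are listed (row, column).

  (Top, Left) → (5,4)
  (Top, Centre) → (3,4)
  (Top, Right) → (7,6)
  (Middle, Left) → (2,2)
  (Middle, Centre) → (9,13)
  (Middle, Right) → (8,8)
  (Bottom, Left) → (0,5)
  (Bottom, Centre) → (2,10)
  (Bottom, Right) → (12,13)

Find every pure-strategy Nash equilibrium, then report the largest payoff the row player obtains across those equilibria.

(Middle, Centre) is a pure NE (the row player: 9 ≥ 3; the column player: 13 ≥ 8). The row player gets 9.
(Bottom, Right) is a pure NE (the row player: 12 ≥ 8; the column player: 13 ≥ 10). The row player gets 12.
Every other cell has a profitable deviation for at least one player. Highest of {9, 12} is 12.

12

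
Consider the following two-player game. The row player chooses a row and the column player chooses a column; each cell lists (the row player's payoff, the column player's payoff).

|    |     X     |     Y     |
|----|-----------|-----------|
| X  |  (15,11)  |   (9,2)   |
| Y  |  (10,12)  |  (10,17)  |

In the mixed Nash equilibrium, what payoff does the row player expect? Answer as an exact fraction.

10

The column player mixes with probability q on X, chosen so the row player is indifferent: 15q + 9(1−q) = 10q + 10(1−q) gives q = 1/6.
The row player's expected payoff (from either row, since indifferent) is 15·1/6 + 9·5/6 = 10.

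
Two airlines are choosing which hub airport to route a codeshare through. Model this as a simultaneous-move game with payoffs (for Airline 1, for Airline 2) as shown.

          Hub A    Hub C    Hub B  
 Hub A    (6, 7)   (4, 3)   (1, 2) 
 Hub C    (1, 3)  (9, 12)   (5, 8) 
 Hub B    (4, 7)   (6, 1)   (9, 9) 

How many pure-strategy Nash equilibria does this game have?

3

Both Hub A: Airline 1 gets 6 (best alternative 4); Airline 2 gets 7 (best alternative 3). Neither deviates — NE.
Both Hub C: Airline 1 gets 9 (best alternative 6); Airline 2 gets 12 (best alternative 8). Neither deviates — NE.
Both Hub B: Airline 1 gets 9 (best alternative 5); Airline 2 gets 9 (best alternative 7). Neither deviates — NE.
(Hub A, Hub C) is not a NE: Airline 1 would switch to Hub C (9 > 4).
No other cell survives both best-response checks, so there are 3 pure NE.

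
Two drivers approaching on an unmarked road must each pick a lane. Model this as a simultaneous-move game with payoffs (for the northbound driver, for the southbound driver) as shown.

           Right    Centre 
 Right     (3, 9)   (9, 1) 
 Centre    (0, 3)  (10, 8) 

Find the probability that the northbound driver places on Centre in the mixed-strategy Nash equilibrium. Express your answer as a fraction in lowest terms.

8/13

The northbound driver's mix p on Right must make the southbound driver indifferent between Right and Centre.
The southbound driver's payoff from Right: 9p + 3(1−p). From Centre: 1p + 8(1−p).
Set equal: 8p = 5(1−p) → p = 5/13.
Probability on Centre is 1 − 5/13 = 8/13.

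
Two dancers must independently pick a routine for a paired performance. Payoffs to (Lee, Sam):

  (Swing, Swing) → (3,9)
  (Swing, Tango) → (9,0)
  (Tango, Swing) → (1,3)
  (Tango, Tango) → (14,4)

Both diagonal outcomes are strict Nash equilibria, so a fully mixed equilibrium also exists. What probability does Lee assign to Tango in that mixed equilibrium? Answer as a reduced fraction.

9/10

Lee's mix p on Swing must make Sam indifferent between Swing and Tango.
Sam's payoff from Swing: 9p + 3(1−p). From Tango: 0p + 4(1−p).
Set equal: 9p = 1(1−p) → p = 1/10.
Probability on Tango is 1 − 1/10 = 9/10.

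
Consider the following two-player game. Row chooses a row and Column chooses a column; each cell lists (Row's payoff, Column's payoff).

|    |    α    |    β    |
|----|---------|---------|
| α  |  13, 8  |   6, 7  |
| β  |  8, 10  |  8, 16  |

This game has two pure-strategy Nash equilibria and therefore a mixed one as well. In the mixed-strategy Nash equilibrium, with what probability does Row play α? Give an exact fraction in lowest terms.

Row's mix p on α must make Column indifferent between α and β.
Column's payoff from α: 8p + 10(1−p). From β: 7p + 16(1−p).
Set equal: 1p = 6(1−p) → p = 6/7.

6/7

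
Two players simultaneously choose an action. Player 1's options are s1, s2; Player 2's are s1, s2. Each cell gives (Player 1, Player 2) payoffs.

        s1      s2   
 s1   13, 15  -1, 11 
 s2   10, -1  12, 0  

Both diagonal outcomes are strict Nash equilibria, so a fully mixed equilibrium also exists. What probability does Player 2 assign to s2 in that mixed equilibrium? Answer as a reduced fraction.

Player 2's mix q on s1 must make Player 1 indifferent between s1 and s2.
Player 1's payoff from s1: 13q + (-1)(1−q). From s2: 10q + 12(1−q).
Set equal: 3q = 13(1−q) → q = 13/16.
Probability on s2 is 1 − 13/16 = 3/16.

3/16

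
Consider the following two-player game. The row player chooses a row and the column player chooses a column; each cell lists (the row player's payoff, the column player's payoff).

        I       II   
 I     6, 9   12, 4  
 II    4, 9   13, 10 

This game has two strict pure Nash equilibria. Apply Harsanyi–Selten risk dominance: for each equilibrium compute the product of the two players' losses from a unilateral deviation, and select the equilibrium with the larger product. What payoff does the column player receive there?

At both I: the row player loses 6 − 4 = 2 by deviating; the column player loses 9 − 4 = 5. Product = 2·5 = 10.
At both II: the row player loses 13 − 12 = 1 by deviating; the column player loses 10 − 9 = 1. Product = 1·1 = 1.
10 > 1, so both I is risk-dominant. The column player's payoff there is 9.

9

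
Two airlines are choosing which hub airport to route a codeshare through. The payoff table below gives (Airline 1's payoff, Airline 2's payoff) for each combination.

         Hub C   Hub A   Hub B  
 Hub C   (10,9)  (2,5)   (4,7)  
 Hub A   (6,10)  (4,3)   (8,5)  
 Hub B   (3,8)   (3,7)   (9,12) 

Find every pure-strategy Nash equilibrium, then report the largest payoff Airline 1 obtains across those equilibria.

Both Hub C is a pure NE (Airline 1: 10 ≥ 6; Airline 2: 9 ≥ 7). Airline 1 gets 10.
Both Hub B is a pure NE (Airline 1: 9 ≥ 8; Airline 2: 12 ≥ 8). Airline 1 gets 9.
Every other cell has a profitable deviation for at least one player. Highest of {10, 9} is 10.

10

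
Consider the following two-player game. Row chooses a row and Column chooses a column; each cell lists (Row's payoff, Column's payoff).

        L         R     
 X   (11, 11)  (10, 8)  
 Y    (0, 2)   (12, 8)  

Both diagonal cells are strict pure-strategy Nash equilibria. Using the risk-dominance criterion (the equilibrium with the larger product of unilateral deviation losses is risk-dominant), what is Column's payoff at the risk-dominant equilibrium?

At (X, L): Row loses 11 − 0 = 11 by deviating; Column loses 11 − 8 = 3. Product = 11·3 = 33.
At (Y, R): Row loses 12 − 10 = 2 by deviating; Column loses 8 − 2 = 6. Product = 2·6 = 12.
33 > 12, so (X, L) is risk-dominant. Column's payoff there is 11.

11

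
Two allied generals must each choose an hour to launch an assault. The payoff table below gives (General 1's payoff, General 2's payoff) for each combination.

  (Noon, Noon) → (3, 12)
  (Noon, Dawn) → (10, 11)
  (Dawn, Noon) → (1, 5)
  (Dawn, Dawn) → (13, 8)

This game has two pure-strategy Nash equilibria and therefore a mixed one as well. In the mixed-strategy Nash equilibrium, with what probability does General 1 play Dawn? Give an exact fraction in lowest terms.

1/4

General 1's mix p on Noon must make General 2 indifferent between Noon and Dawn.
General 2's payoff from Noon: 12p + 5(1−p). From Dawn: 11p + 8(1−p).
Set equal: 1p = 3(1−p) → p = 3/4.
Probability on Dawn is 1 − 3/4 = 1/4.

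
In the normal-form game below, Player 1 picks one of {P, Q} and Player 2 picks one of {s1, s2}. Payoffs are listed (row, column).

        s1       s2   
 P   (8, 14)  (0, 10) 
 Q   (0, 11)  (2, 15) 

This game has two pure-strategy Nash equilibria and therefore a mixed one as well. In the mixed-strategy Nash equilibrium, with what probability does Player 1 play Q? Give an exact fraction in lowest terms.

1/2

Player 1's mix p on P must make Player 2 indifferent between s1 and s2.
Player 2's payoff from s1: 14p + 11(1−p). From s2: 10p + 15(1−p).
Set equal: 4p = 4(1−p) → p = 4/8 = 1/2.
Probability on Q is 1 − 1/2 = 1/2.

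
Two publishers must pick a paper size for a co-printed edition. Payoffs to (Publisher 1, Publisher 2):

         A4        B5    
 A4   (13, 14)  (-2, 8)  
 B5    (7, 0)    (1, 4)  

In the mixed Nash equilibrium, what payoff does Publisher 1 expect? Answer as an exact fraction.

3

Publisher 2 mixes with probability q on A4, chosen so Publisher 1 is indifferent: 13q + (-2)(1−q) = 7q + 1(1−q) gives q = 1/3.
Publisher 1's expected payoff (from either row, since indifferent) is 13·1/3 + (-2)·2/3 = 3.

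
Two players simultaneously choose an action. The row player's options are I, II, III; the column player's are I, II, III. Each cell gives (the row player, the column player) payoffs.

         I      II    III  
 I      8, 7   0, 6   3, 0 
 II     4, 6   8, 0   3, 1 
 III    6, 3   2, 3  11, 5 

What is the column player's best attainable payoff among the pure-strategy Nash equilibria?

7

Both I is a pure NE (the row player: 8 ≥ 6; the column player: 7 ≥ 6). The column player gets 7.
Both III is a pure NE (the row player: 11 ≥ 3; the column player: 5 ≥ 3). The column player gets 5.
Every other cell has a profitable deviation for at least one player. Highest of {7, 5} is 7.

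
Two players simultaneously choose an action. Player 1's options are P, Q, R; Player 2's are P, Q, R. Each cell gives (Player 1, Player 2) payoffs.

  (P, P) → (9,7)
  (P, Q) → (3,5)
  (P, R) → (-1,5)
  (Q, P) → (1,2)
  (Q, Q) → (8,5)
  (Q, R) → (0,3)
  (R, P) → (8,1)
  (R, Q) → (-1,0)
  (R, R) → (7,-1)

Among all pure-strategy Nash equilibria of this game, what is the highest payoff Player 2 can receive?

Both P is a pure NE (Player 1: 9 ≥ 8; Player 2: 7 ≥ 5). Player 2 gets 7.
Both Q is a pure NE (Player 1: 8 ≥ 3; Player 2: 5 ≥ 3). Player 2 gets 5.
Every other cell has a profitable deviation for at least one player. Highest of {7, 5} is 7.

7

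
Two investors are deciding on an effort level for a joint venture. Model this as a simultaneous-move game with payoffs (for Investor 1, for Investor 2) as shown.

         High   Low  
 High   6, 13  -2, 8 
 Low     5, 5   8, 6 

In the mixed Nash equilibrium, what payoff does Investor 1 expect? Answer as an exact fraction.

Investor 2 mixes with probability q on High, chosen so Investor 1 is indifferent: 6q + (-2)(1−q) = 5q + 8(1−q) gives q = 10/11.
Investor 1's expected payoff (from either row, since indifferent) is 6·10/11 + (-2)·1/11 = 58/11.

58/11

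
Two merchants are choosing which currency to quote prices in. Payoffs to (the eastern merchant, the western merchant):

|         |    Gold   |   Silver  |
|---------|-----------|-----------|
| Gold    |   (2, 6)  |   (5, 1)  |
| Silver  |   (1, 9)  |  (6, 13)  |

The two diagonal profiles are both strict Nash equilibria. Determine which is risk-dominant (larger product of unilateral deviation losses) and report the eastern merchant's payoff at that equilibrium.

2

At both Gold: the eastern merchant loses 2 − 1 = 1 by deviating; the western merchant loses 6 − 1 = 5. Product = 1·5 = 5.
At both Silver: the eastern merchant loses 6 − 5 = 1 by deviating; the western merchant loses 13 − 9 = 4. Product = 1·4 = 4.
5 > 4, so both Gold is risk-dominant. The eastern merchant's payoff there is 2.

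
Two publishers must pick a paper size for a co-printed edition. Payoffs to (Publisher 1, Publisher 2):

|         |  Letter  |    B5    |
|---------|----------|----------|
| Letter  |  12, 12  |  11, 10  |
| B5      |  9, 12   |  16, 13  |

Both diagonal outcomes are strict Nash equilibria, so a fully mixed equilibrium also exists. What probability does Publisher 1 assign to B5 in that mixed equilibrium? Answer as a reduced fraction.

2/3

Publisher 1's mix p on Letter must make Publisher 2 indifferent between Letter and B5.
Publisher 2's payoff from Letter: 12p + 12(1−p). From B5: 10p + 13(1−p).
Set equal: 2p = 1(1−p) → p = 1/3.
Probability on B5 is 1 − 1/3 = 2/3.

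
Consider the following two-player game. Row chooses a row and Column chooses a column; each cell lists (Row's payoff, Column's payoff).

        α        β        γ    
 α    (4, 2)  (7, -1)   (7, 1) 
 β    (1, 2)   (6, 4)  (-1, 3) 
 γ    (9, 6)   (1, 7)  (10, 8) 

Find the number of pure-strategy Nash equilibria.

1

Both γ: Row gets 10 (best alternative 7); Column gets 8 (best alternative 7). Neither deviates — NE.
Both α is not a NE: Row would switch to γ (9 > 4).
No other cell survives both best-response checks, so there is 1 pure NE.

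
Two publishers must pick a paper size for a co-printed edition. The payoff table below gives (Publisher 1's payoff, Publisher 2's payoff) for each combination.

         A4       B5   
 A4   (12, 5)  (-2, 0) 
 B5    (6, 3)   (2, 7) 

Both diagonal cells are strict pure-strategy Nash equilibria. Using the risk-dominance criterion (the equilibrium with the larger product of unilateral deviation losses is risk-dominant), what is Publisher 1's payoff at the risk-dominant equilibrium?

12

At both A4: Publisher 1 loses 12 − 6 = 6 by deviating; Publisher 2 loses 5 − 0 = 5. Product = 6·5 = 30.
At both B5: Publisher 1 loses 2 − (-2) = 4 by deviating; Publisher 2 loses 7 − 3 = 4. Product = 4·4 = 16.
30 > 16, so both A4 is risk-dominant. Publisher 1's payoff there is 12.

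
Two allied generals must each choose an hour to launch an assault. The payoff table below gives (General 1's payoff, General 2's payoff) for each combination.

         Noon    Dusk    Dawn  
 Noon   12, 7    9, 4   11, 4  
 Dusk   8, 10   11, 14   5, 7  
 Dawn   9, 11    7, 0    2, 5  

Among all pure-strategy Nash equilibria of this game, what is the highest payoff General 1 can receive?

Both Noon is a pure NE (General 1: 12 ≥ 9; General 2: 7 ≥ 4). General 1 gets 12.
Both Dusk is a pure NE (General 1: 11 ≥ 9; General 2: 14 ≥ 10). General 1 gets 11.
Every other cell has a profitable deviation for at least one player. Highest of {12, 11} is 12.

12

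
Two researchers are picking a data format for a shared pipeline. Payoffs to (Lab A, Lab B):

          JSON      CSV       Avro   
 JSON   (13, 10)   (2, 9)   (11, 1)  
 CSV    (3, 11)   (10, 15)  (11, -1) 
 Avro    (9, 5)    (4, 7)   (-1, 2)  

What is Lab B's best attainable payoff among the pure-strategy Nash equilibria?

15

Both JSON is a pure NE (Lab A: 13 ≥ 9; Lab B: 10 ≥ 9). Lab B gets 10.
Both CSV is a pure NE (Lab A: 10 ≥ 4; Lab B: 15 ≥ 11). Lab B gets 15.
Every other cell has a profitable deviation for at least one player. Highest of {10, 15} is 15.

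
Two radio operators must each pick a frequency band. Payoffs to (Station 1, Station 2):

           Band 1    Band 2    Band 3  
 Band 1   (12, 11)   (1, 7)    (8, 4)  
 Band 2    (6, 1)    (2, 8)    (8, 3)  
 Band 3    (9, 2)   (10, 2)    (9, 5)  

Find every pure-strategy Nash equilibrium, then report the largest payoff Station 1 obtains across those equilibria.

12

Both Band 1 is a pure NE (Station 1: 12 ≥ 9; Station 2: 11 ≥ 7). Station 1 gets 12.
Both Band 3 is a pure NE (Station 1: 9 ≥ 8; Station 2: 5 ≥ 2). Station 1 gets 9.
Every other cell has a profitable deviation for at least one player. Highest of {12, 9} is 12.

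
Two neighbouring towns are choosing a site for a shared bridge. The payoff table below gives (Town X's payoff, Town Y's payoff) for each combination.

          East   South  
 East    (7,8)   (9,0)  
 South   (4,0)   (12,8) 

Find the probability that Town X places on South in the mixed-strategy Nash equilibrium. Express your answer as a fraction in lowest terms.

1/2

Town X's mix p on East must make Town Y indifferent between East and South.
Town Y's payoff from East: 8p + 0(1−p). From South: 0p + 8(1−p).
Set equal: 8p = 8(1−p) → p = 8/16 = 1/2.
Probability on South is 1 − 1/2 = 1/2.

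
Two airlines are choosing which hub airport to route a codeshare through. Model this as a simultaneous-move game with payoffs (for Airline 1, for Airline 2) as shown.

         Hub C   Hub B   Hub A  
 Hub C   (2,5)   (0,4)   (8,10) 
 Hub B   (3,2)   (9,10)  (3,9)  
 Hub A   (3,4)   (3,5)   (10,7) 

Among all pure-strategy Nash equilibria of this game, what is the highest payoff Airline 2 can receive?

Both Hub B is a pure NE (Airline 1: 9 ≥ 3; Airline 2: 10 ≥ 9). Airline 2 gets 10.
Both Hub A is a pure NE (Airline 1: 10 ≥ 8; Airline 2: 7 ≥ 5). Airline 2 gets 7.
Every other cell has a profitable deviation for at least one player. Highest of {10, 7} is 10.

10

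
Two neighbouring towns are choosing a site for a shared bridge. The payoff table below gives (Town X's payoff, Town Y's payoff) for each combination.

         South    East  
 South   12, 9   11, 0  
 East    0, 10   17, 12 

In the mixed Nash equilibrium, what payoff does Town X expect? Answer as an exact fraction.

Town Y mixes with probability q on South, chosen so Town X is indifferent: 12q + 11(1−q) = 0q + 17(1−q) gives q = 1/3.
Town X's expected payoff (from either row, since indifferent) is 12·1/3 + 11·2/3 = 34/3.

34/3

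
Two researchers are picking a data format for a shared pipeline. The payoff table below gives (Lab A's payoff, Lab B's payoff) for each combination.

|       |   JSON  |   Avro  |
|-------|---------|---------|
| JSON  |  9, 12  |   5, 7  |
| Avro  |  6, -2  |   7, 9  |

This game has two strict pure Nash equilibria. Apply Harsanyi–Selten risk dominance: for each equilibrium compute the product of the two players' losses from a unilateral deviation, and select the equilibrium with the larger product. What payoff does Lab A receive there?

At both JSON: Lab A loses 9 − 6 = 3 by deviating; Lab B loses 12 − 7 = 5. Product = 3·5 = 15.
At both Avro: Lab A loses 7 − 5 = 2 by deviating; Lab B loses 9 − (-2) = 11. Product = 2·11 = 22.
22 > 15, so both Avro is risk-dominant. Lab A's payoff there is 7.

7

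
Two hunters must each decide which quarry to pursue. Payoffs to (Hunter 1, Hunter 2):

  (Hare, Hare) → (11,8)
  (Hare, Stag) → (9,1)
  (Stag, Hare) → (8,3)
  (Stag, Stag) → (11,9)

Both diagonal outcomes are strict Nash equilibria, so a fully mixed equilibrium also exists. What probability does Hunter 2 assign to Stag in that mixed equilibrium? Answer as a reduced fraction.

Hunter 2's mix q on Hare must make Hunter 1 indifferent between Hare and Stag.
Hunter 1's payoff from Hare: 11q + 9(1−q). From Stag: 8q + 11(1−q).
Set equal: 3q = 2(1−q) → q = 2/5.
Probability on Stag is 1 − 2/5 = 3/5.

3/5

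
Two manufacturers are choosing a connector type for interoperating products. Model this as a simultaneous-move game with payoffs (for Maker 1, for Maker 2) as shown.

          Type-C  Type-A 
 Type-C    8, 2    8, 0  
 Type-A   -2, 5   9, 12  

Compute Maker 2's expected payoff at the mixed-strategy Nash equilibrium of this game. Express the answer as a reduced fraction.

8/3

Maker 1 mixes with probability p on Type-C, chosen so Maker 2 is indifferent: 2p + 5(1−p) = 0p + 12(1−p) gives p = 7/9.
Maker 2's expected payoff is 2·7/9 + 5·2/9 = 8/3.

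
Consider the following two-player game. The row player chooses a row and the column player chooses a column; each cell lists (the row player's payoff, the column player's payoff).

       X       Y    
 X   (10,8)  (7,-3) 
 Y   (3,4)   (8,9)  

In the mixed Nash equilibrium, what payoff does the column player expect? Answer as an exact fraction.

21/4

The row player mixes with probability p on X, chosen so the column player is indifferent: 8p + 4(1−p) = (-3)p + 9(1−p) gives p = 5/16.
The column player's expected payoff is 8·5/16 + 4·11/16 = 21/4.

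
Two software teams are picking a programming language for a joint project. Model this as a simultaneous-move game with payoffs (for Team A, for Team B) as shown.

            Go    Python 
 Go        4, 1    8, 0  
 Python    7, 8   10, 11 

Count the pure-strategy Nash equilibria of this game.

1

Both Python: Team A gets 10 (best alternative 8); Team B gets 11 (best alternative 8). Neither deviates — NE.
Both Go is not a NE: Team A would switch to Python (7 > 4).
No other cell survives both best-response checks, so there is 1 pure NE.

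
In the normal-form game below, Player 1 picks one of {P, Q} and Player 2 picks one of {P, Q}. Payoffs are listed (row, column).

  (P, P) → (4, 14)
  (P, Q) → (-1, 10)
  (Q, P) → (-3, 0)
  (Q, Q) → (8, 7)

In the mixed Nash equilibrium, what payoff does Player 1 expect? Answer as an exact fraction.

29/16

Player 2 mixes with probability q on P, chosen so Player 1 is indifferent: 4q + (-1)(1−q) = (-3)q + 8(1−q) gives q = 9/16.
Player 1's expected payoff (from either row, since indifferent) is 4·9/16 + (-1)·7/16 = 29/16.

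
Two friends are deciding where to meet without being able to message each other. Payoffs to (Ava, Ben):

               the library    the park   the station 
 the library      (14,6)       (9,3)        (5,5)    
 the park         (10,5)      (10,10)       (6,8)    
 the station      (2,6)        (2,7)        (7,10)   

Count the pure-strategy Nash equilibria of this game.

3

Both the library: Ava gets 14 (best alternative 10); Ben gets 6 (best alternative 5). Neither deviates — NE.
Both the park: Ava gets 10 (best alternative 9); Ben gets 10 (best alternative 8). Neither deviates — NE.
Both the station: Ava gets 7 (best alternative 6); Ben gets 10 (best alternative 7). Neither deviates — NE.
(the station, the park) is not a NE: Ava would switch to the park (10 > 2).
No other cell survives both best-response checks, so there are 3 pure NE.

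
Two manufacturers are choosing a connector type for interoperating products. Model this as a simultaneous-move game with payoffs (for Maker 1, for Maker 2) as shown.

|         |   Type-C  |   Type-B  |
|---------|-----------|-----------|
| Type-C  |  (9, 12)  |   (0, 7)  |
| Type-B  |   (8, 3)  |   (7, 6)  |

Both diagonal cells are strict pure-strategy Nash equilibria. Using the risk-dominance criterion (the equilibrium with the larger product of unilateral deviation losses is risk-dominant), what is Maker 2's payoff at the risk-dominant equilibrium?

6

At both Type-C: Maker 1 loses 9 − 8 = 1 by deviating; Maker 2 loses 12 − 7 = 5. Product = 1·5 = 5.
At both Type-B: Maker 1 loses 7 − 0 = 7 by deviating; Maker 2 loses 6 − 3 = 3. Product = 7·3 = 21.
21 > 5, so both Type-B is risk-dominant. Maker 2's payoff there is 6.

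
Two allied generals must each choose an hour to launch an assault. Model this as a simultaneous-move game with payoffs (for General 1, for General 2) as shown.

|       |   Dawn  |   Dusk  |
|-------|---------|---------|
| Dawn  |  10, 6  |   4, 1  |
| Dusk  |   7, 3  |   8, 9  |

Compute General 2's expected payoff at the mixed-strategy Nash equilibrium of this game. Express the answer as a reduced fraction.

General 1 mixes with probability p on Dawn, chosen so General 2 is indifferent: 6p + 3(1−p) = 1p + 9(1−p) gives p = 6/11.
General 2's expected payoff is 6·6/11 + 3·5/11 = 51/11.

51/11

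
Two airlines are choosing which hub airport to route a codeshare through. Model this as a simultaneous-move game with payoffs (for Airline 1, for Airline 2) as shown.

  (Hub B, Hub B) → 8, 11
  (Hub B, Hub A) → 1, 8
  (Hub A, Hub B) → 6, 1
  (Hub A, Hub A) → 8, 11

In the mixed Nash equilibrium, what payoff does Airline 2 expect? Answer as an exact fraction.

Airline 1 mixes with probability p on Hub B, chosen so Airline 2 is indifferent: 11p + 1(1−p) = 8p + 11(1−p) gives p = 10/13.
Airline 2's expected payoff is 11·10/13 + 1·3/13 = 113/13.

113/13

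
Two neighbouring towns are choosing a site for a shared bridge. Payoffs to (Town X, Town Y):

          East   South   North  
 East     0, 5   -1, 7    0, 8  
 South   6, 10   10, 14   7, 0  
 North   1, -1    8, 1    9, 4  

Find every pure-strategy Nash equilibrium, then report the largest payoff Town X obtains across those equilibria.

Both South is a pure NE (Town X: 10 ≥ 8; Town Y: 14 ≥ 10). Town X gets 10.
Both North is a pure NE (Town X: 9 ≥ 7; Town Y: 4 ≥ 1). Town X gets 9.
Every other cell has a profitable deviation for at least one player. Highest of {10, 9} is 10.

10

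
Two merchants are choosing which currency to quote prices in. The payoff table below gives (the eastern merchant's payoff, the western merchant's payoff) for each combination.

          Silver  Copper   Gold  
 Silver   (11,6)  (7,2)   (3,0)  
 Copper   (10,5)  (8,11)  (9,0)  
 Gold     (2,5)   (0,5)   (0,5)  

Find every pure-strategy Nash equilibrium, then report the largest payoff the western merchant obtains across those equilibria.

11

Both Silver is a pure NE (the eastern merchant: 11 ≥ 10; the western merchant: 6 ≥ 2). The western merchant gets 6.
Both Copper is a pure NE (the eastern merchant: 8 ≥ 7; the western merchant: 11 ≥ 5). The western merchant gets 11.
Every other cell has a profitable deviation for at least one player. Highest of {6, 11} is 11.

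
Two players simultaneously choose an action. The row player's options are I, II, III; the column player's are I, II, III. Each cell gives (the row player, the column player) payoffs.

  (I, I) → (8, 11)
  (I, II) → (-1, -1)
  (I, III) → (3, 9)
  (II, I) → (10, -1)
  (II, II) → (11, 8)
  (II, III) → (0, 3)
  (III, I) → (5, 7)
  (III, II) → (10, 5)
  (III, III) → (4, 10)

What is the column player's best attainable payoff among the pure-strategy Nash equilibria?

10

Both II is a pure NE (the row player: 11 ≥ 10; the column player: 8 ≥ 3). The column player gets 8.
Both III is a pure NE (the row player: 4 ≥ 3; the column player: 10 ≥ 7). The column player gets 10.
Every other cell has a profitable deviation for at least one player. Highest of {8, 10} is 10.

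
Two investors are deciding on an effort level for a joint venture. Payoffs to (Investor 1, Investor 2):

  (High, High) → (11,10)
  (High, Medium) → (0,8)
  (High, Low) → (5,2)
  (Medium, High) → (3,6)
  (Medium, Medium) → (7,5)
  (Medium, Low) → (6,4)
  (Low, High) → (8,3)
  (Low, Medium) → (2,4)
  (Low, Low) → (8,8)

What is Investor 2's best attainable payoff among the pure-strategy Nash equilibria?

Both High is a pure NE (Investor 1: 11 ≥ 8; Investor 2: 10 ≥ 8). Investor 2 gets 10.
Both Low is a pure NE (Investor 1: 8 ≥ 6; Investor 2: 8 ≥ 4). Investor 2 gets 8.
Every other cell has a profitable deviation for at least one player. Highest of {10, 8} is 10.

10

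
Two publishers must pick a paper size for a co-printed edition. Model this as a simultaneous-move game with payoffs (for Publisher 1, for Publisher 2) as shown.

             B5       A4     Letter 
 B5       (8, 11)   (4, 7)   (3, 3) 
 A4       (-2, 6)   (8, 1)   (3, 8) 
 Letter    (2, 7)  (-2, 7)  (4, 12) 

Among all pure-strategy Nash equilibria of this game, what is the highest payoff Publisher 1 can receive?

8

Both B5 is a pure NE (Publisher 1: 8 ≥ 2; Publisher 2: 11 ≥ 7). Publisher 1 gets 8.
Both Letter is a pure NE (Publisher 1: 4 ≥ 3; Publisher 2: 12 ≥ 7). Publisher 1 gets 4.
Every other cell has a profitable deviation for at least one player. Highest of {8, 4} is 8.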